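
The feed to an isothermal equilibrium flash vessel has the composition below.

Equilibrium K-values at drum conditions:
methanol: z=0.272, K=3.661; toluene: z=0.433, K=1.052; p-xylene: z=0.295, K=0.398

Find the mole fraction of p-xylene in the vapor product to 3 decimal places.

Material balance + equilibrium reduce to Σ zᵢ(Kᵢ−1)/(1+ψ(Kᵢ−1)) = 0.
Feasibility: ΣzᵢKᵢ = 1.569, Σzᵢ/Kᵢ = 1.227 — both > 1, two phases present.
Newton–Raphson from ψ = 0.57:
  ψ = 0.570: g = 0.0391, g' = -0.553 → ψ = 0.641
Converged at ψ = 0.641.
Compositions from xᵢ = zᵢ/(1+ψ(Kᵢ−1)), yᵢ = Kᵢxᵢ:
  methanol: x = 0.101, y = 0.368
  toluene: x = 0.419, y = 0.441
  p-xylene: x = 0.480, y = 0.191

y_p-xylene = 0.191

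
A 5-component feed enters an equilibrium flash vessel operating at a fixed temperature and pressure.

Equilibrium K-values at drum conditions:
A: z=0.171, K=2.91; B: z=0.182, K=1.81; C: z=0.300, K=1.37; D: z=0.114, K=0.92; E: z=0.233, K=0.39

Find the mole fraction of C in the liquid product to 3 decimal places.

x_C = 0.229

Rachford–Rice: g(ψ) = Σ zᵢ(Kᵢ−1)/(1+ψ(Kᵢ−1)) = 0.
Feasibility: ΣzᵢKᵢ = 1.434, Σzᵢ/Kᵢ = 1.100 — both > 1, two phases present.
Newton–Raphson from ψ = 0.5:
  ψ = 0.500: g = 0.1517, g' = -0.433 → ψ = 0.850
  ψ = 0.850: g = -0.0087, g' = -0.531 → ψ = 0.834
  ψ = 0.834: g = -0.0001, g' = -0.519 → ψ = 0.833
Converged at ψ = 0.833.
Compositions from xᵢ = zᵢ/(1+ψ(Kᵢ−1)), yᵢ = Kᵢxᵢ:
  A: x = 0.066, y = 0.192
  B: x = 0.109, y = 0.197
  C: x = 0.229, y = 0.314
  D: x = 0.122, y = 0.112
  E: x = 0.474, y = 0.185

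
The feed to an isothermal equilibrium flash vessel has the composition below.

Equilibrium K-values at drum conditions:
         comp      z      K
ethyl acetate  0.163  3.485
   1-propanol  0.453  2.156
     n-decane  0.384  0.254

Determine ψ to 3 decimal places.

ψ = 0.555

Rachford–Rice: g(ψ) = Σ zᵢ(Kᵢ−1)/(1+ψ(Kᵢ−1)) = 0.
g(0) = ΣzᵢKᵢ − 1 = 0.642 and g(1) = 1 − Σzᵢ/Kᵢ = -0.769, so a root lies in (0, 1).
Iterate (Newton) starting at ψ = 0.5:
  ψ = 0.500: g = 0.0556, g' = -0.987 → ψ = 0.556
  ψ = 0.556: g = -0.0010, g' = -1.026 → ψ = 0.555
Converged at ψ = 0.555.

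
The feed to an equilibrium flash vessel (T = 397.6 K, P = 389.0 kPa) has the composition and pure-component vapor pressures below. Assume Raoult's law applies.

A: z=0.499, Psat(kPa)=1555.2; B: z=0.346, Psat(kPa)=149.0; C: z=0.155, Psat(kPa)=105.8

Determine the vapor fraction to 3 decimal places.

ψ = 0.596

Raoult's law: Kᵢ = Pᵢˢᵃᵗ/P = Pᵢˢᵃᵗ/389.0.
  K_A = 1555.2/389.0 = 3.99794, K_B = 149.0/389.0 = 0.38303, K_C = 105.8/389.0 = 0.27198
Rachford–Rice: g(ψ) = Σ zᵢ(Kᵢ−1)/(1+ψ(Kᵢ−1)) = 0.
Feasibility: ΣzᵢKᵢ = 2.170, Σzᵢ/Kᵢ = 1.598 — both > 1, two phases present.
Newton–Raphson from ψ = 0.58:
  ψ = 0.580: g = 0.0185, g' = -1.163 → ψ = 0.596
Converged at ψ = 0.596.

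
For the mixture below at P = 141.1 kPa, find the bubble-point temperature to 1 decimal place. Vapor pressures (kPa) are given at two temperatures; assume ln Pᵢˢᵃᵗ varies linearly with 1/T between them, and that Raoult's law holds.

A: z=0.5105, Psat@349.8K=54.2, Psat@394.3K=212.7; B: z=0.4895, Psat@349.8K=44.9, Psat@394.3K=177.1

Bubble-point temperature: ΣzᵢPᵢˢᵃᵗ(T) = P. Interpolate ln Pᵢˢᵃᵗ = aᵢ + bᵢ/T.
  T = 349.8 K: ΣzᵢPᵢˢᵃᵗ = 49.65 kPa
  T = 394.3 K: ΣzᵢPᵢˢᵃᵗ = 195.27 kPa
  T = 372.1 K: ΣzᵢPᵢˢᵃᵗ = 102.74 kPa
  T = 383.2 K: ΣzᵢPᵢˢᵃᵗ = 142.96 kPa
  T = 377.6 K: ΣzᵢPᵢˢᵃᵗ = 121.31 kPa
  T = 380.4 K: ΣzᵢPᵢˢᵃᵗ = 131.77 kPa
Interpolating between 380.4 K and 383.2 K gives T ≈ 382.7 K.

T = 382.7 K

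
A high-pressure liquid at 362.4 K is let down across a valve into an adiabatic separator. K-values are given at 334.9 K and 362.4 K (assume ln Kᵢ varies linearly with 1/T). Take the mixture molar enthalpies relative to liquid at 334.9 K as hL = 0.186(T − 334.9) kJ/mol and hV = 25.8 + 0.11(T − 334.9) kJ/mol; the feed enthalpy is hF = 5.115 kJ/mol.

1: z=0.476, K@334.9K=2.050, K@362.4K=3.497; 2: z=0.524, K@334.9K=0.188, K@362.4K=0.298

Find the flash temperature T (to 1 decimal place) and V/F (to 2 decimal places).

T = 339.0 K, V/F = 0.17

Adiabatic flash: solve Rachford–Rice at each trial T, then check hF = ψ·hV(T) + (1−ψ)·hL(T).
  T = 334.9 K: K = (2.050, 0.188), RR gives ψ = 0.087, H_out = 2.249 kJ/mol
  T = 362.4 K: K = (3.497, 0.298), RR gives ψ = 0.468, H_out = 16.216 kJ/mol
  T = 348.6 K: K = (2.703, 0.239), RR gives ψ = 0.318, H_out = 10.410 kJ/mol
  T = 341.8 K: K = (2.363, 0.213), RR gives ψ = 0.220, H_out = 6.844 kJ/mol
  T = 338.4 K: K = (2.205, 0.200), RR gives ψ = 0.160, H_out = 4.742 kJ/mol
  T = 340.1 K: K = (2.283, 0.206), RR gives ψ = 0.191, H_out = 5.826 kJ/mol
Linear interpolation between T = 338.4 (H_out = 4.742) and T = 340.1 (H_out = 5.826) on hF = 5.115 gives T ≈ 339.0 K, at which ψ = 0.17.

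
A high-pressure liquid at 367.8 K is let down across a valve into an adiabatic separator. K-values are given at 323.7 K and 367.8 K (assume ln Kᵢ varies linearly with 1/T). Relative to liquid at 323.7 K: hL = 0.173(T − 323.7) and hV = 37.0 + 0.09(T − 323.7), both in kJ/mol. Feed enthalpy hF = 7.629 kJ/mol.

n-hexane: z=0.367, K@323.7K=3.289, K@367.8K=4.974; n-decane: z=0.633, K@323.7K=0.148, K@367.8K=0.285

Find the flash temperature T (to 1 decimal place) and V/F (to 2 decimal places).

T = 329.1 K, V/F = 0.18

Adiabatic flash: solve Rachford–Rice at each trial T, then check hF = ψ·hV(T) + (1−ψ)·hL(T).
  T = 323.7 K: K = (3.289, 0.148), RR gives ψ = 0.154, H_out = 5.706 kJ/mol
  T = 367.8 K: K = (4.974, 0.285), RR gives ψ = 0.354, H_out = 19.432 kJ/mol
  T = 345.8 K: K = (4.100, 0.210), RR gives ψ = 0.260, H_out = 12.977 kJ/mol
  T = 334.8 K: K = (3.688, 0.177), RR gives ψ = 0.211, H_out = 9.519 kJ/mol
  T = 329.2 K: K = (3.484, 0.162), RR gives ψ = 0.183, H_out = 7.647 kJ/mol
  T = 326.4 K: K = (3.384, 0.155), RR gives ψ = 0.169, H_out = 6.673 kJ/mol
  T = 327.8 K: K = (3.434, 0.158), RR gives ψ = 0.176, H_out = 7.163 kJ/mol
Linear interpolation between T = 327.8 (H_out = 7.163) and T = 329.2 (H_out = 7.647) on hF = 7.629 gives T ≈ 329.1 K, at which ψ = 0.18.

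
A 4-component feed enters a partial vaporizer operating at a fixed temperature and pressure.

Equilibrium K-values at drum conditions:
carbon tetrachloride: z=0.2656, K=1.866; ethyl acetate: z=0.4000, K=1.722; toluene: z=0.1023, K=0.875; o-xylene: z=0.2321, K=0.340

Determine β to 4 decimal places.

Let β = V/F and solve Σ zᵢ(Kᵢ−1)/(1+β(Kᵢ−1)) = 0.
Check two-phase: ΣzᵢKᵢ = 1.3528 > 1 and Σzᵢ/Kᵢ = 1.1742 > 1, so g(0) = 0.3528 > 0 and g(1) = -0.1742 < 0.
Newton iteration, β⁰ = 0.5:
  β = 0.5000: g = 0.13043, g' = -0.4366 → β = 0.7987
  β = 0.7987: g = -0.01905, g' = -0.6077 → β = 0.7674
  β = 0.7674: g = -0.00052, g' = -0.5753 → β = 0.7665
Converged at β = 0.7665.

β = 0.7665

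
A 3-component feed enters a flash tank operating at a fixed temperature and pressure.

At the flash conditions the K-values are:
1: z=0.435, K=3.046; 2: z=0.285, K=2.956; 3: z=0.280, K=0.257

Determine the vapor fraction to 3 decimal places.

ψ = 0.830

Material balance + equilibrium reduce to Σ zᵢ(Kᵢ−1)/(1+ψ(Kᵢ−1)) = 0.
Feasibility: ΣzᵢKᵢ = 2.239, Σzᵢ/Kᵢ = 1.329 — both > 1, two phases present.
Newton iteration, ψ⁰ = 0.47:
  ψ = 0.470: g = 0.4245, g' = -1.134 → ψ = 0.844
  ψ = 0.844: g = -0.0216, g' = -1.513 → ψ = 0.830
Converged at ψ = 0.830.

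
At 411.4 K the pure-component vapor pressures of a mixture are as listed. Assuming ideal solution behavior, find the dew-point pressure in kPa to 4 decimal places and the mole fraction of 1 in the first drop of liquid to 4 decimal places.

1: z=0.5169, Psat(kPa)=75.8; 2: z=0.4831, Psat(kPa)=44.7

At the dew point ψ → 1, so Σzᵢ/Kᵢ = 1 with Kᵢ = Pᵢˢᵃᵗ/P ⇒ 1/P = Σzᵢ/Pᵢˢᵃᵗ.
1/P = 0.5169/75.8 + 0.4831/44.7 = 0.0176269 ⇒ P = 56.7316 kPa
xᵢ = zᵢP/Pᵢˢᵃᵗ ⇒ x_1 = 0.5169·56.7316/75.8 = 0.3869

Pdew = 56.7316 kPa, x_1 = 0.3869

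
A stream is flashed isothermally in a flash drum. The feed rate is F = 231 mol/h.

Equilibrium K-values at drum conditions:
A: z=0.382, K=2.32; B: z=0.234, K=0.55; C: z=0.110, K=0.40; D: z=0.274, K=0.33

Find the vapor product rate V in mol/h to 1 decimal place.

Newton iteration, V/F⁰ = 0.64:
  V/F = 0.640: g = -0.3031, g' = -0.770 → V/F = 0.247
  V/F = 0.247: g = -0.0354, g' = -0.670 → V/F = 0.194
  V/F = 0.194: g = 0.0005, g' = -0.692 → V/F = 0.195
Converged at V/F = 0.195.
Then V = V/F·F = 0.1945·231 = 44.9 mol/h and L = F − V = 186.1 mol/h.

V = 44.9 mol/h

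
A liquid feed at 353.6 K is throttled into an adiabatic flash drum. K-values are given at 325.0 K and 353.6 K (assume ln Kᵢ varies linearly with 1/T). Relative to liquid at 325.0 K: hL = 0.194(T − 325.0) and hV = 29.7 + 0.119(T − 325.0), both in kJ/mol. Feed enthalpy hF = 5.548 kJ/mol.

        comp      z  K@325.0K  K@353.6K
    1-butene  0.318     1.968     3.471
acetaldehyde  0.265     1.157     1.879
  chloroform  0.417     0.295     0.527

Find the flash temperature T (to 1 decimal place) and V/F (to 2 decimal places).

T = 326.7 K, V/F = 0.18

Adiabatic flash: solve Rachford–Rice at each trial T, then check hF = ψ·hV(T) + (1−ψ)·hL(T).
  T = 325.0 K: K = (1.968, 1.157, 0.295), RR gives ψ = 0.111, H_out = 3.291 kJ/mol
  T = 353.6 K: K = (3.471, 1.879, 0.527), RR gives ψ = 0.956, H_out = 31.902 kJ/mol
  T = 339.3 K: K = (2.645, 1.490, 0.399), RR gives ψ = 0.554, H_out = 18.642 kJ/mol
  T = 332.1 K: K = (2.286, 1.315, 0.344), RR gives ψ = 0.354, H_out = 11.696 kJ/mol
  T = 328.6 K: K = (2.125, 1.236, 0.319), RR gives ψ = 0.243, H_out = 7.840 kJ/mol
  T = 326.8 K: K = (2.046, 1.196, 0.307), RR gives ψ = 0.179, H_out = 5.655 kJ/mol
Linear interpolation between T = 325.0 (H_out = 3.291) and T = 326.8 (H_out = 5.655) on hF = 5.548 gives T ≈ 326.7 K, at which ψ = 0.18.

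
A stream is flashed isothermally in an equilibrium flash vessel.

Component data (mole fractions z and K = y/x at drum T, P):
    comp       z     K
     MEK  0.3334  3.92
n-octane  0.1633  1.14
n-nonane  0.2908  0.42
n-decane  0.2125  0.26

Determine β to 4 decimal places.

Material balance + equilibrium reduce to Σ zᵢ(Kᵢ−1)/(1+β(Kᵢ−1)) = 0.
g(0) = ΣzᵢKᵢ − 1 = 0.6705 and g(1) = 1 − Σzᵢ/Kᵢ = -0.7380, so a root lies in (0, 1).
Iterate (Newton) starting at β = 0.5:
  β = 0.5000: g = -0.07005, g' = -0.9598 → β = 0.4270
  β = 0.4270: g = 0.00077, g' = -0.9875 → β = 0.4278
Converged at β = 0.4278.

β = 0.4278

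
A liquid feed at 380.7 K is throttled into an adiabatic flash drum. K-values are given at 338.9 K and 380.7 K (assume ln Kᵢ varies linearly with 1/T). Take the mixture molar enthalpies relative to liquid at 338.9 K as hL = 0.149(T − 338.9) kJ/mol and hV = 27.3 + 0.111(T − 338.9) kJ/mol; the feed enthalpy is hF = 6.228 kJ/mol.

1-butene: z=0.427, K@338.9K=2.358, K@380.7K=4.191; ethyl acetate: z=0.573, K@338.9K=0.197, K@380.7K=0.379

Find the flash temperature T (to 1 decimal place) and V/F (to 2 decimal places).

T = 345.7 K, V/F = 0.19

Adiabatic flash: solve Rachford–Rice at each trial T, then check hF = ψ·hV(T) + (1−ψ)·hL(T).
  T = 338.9 K: K = (2.358, 0.197), RR gives ψ = 0.110, H_out = 2.998 kJ/mol
  T = 380.7 K: K = (4.191, 0.379), RR gives ψ = 0.508, H_out = 19.291 kJ/mol
  T = 359.8 K: K = (3.197, 0.278), RR gives ψ = 0.331, H_out = 11.886 kJ/mol
  T = 349.4 K: K = (2.760, 0.236), RR gives ψ = 0.233, H_out = 7.834 kJ/mol
  T = 344.1 K: K = (2.552, 0.216), RR gives ψ = 0.175, H_out = 5.523 kJ/mol
  T = 346.8 K: K = (2.657, 0.226), RR gives ψ = 0.206, H_out = 6.728 kJ/mol
  T = 345.5 K: K = (2.606, 0.221), RR gives ψ = 0.191, H_out = 6.156 kJ/mol
Linear interpolation between T = 345.5 (H_out = 6.156) and T = 346.8 (H_out = 6.728) on hF = 6.228 gives T ≈ 345.7 K, at which ψ = 0.19.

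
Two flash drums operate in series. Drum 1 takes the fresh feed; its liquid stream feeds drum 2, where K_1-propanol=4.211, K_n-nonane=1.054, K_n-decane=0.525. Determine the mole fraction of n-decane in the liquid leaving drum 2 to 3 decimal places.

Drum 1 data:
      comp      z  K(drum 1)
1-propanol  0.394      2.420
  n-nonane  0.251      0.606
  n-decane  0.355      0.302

Drum 1:
Let ψ₁ = V/F and solve Σ zᵢ(Kᵢ−1)/(1+ψ₁(Kᵢ−1)) = 0.
Feasibility: ΣzᵢKᵢ = 1.213, Σzᵢ/Kᵢ = 1.752 — both > 1, two phases present.
Newton–Raphson from ψ₁ = 0.5:
  ψ₁ = 0.500: g = -0.1766, g' = -0.740 → ψ₁ = 0.261
  ψ₁ = 0.261: g = -0.0053, g' = -0.730 → ψ₁ = 0.254
Converged at ψ₁ = 0.254.
Drum-1 compositions:
  1-propanol: x = 0.290, y = 0.701
  n-nonane: x = 0.279, y = 0.169
  n-decane: x = 0.432, y = 0.130
Drum-2 feed = drum-1 liquid: z₂ = (0.2895, 0.2789, 0.4316).
Drum 2:
Rachford–Rice: g(ψ₂) = Σ zᵢ(Kᵢ−1)/(1+ψ₂(Kᵢ−1)) = 0.
Feasibility: ΣzᵢKᵢ = 1.740, Σzᵢ/Kᵢ = 1.155 — both > 1, two phases present.
Newton–Raphson from ψ₂ = 0.5:
  ψ₂ = 0.500: g = 0.1026, g' = -0.608 → ψ₂ = 0.669
  ψ₂ = 0.669: g = 0.0095, g' = -0.511 → ψ₂ = 0.687
Converged at ψ₂ = 0.687.
  1-propanol: x = 0.090, y = 0.380
  n-nonane: x = 0.269, y = 0.283
  n-decane: x = 0.641, y = 0.336

x_n-decane (drum 2) = 0.641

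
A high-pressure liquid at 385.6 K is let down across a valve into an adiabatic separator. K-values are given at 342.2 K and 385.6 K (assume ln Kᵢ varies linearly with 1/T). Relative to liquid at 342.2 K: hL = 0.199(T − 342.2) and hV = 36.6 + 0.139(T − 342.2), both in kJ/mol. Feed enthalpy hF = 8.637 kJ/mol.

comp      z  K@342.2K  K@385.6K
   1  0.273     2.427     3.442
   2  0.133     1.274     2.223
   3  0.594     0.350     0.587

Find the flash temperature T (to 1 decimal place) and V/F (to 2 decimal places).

T = 352.1 K, V/F = 0.18

Adiabatic flash: solve Rachford–Rice at each trial T, then check hF = ψ·hV(T) + (1−ψ)·hL(T).
  T = 342.2 K: K = (2.427, 1.274, 0.350), RR gives ψ = 0.051, H_out = 1.854 kJ/mol
  T = 385.6 K: K = (3.442, 2.223, 0.587), RR gives ψ = 0.676, H_out = 31.632 kJ/mol
  T = 363.9 K: K = (2.921, 1.711, 0.460), RR gives ψ = 0.341, H_out = 16.358 kJ/mol
  T = 353.0 K: K = (2.669, 1.482, 0.403), RR gives ψ = 0.196, H_out = 9.203 kJ/mol
  T = 347.6 K: K = (2.547, 1.376, 0.376), RR gives ψ = 0.124, H_out = 5.586 kJ/mol
  T = 350.3 K: K = (2.608, 1.428, 0.389), RR gives ψ = 0.160, H_out = 7.405 kJ/mol
  T = 351.6 K: K = (2.637, 1.454, 0.396), RR gives ψ = 0.178, H_out = 8.273 kJ/mol
Linear interpolation between T = 351.6 (H_out = 8.273) and T = 353.0 (H_out = 9.203) on hF = 8.637 gives T ≈ 352.1 K, at which ψ = 0.18.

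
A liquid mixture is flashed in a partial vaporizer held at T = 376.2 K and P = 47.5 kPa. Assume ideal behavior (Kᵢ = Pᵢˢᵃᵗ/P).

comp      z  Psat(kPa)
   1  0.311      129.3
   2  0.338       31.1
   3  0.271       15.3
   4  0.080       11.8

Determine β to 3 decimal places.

Raoult's law: Kᵢ = Pᵢˢᵃᵗ/P = Pᵢˢᵃᵗ/47.5.
  K_1 = 129.3/47.5 = 2.72211, K_2 = 31.1/47.5 = 0.65474, K_3 = 15.3/47.5 = 0.32211, K_4 = 11.8/47.5 = 0.24842
Rachford–Rice: g(β) = Σ zᵢ(Kᵢ−1)/(1+β(Kᵢ−1)) = 0.
Check two-phase: ΣzᵢKᵢ = 1.175 > 1 and Σzᵢ/Kᵢ = 1.794 > 1, so g(0) = 0.175 > 0 and g(1) = -0.794 < 0.
Iterate (Newton) starting at β = 0.5:
  β = 0.500: g = -0.2275, g' = -0.726 → β = 0.187
Converged at β = 0.187.

β = 0.187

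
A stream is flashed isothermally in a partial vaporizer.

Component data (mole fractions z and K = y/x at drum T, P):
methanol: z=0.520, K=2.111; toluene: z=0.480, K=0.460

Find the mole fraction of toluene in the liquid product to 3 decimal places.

Rachford–Rice: g(ψ) = Σ zᵢ(Kᵢ−1)/(1+ψ(Kᵢ−1)) = 0.
g(0) = ΣzᵢKᵢ − 1 = 0.319 and g(1) = 1 − Σzᵢ/Kᵢ = -0.290, so a root lies in (0, 1).
Binary case is linear: z₁(K₁−1)(1+ψ(K₂−1)) + z₂(K₂−1)(1+ψ(K₁−1)) = 0
⇒ ψ = [z₁(K₁−1)+z₂(K₂−1)] / [−(K₁−1)(K₂−1)] = 0.3185/0.5999 = 0.531
Compositions from xᵢ = zᵢ/(1+ψ(Kᵢ−1)), yᵢ = Kᵢxᵢ:
  methanol: x = 0.327, y = 0.690
  toluene: x = 0.673, y = 0.310

x_toluene = 0.673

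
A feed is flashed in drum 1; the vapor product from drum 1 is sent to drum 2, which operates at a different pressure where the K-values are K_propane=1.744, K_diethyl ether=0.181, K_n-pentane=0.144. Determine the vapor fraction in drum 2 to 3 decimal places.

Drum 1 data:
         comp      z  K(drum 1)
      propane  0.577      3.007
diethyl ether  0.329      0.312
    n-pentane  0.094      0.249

V/F (drum 2) = 0.648

Drum 1:
Let ψ₁ = V/F and solve Σ zᵢ(Kᵢ−1)/(1+ψ₁(Kᵢ−1)) = 0.
g(0) = ΣzᵢKᵢ − 1 = 0.861 and g(1) = 1 − Σzᵢ/Kᵢ = -0.624, so a root lies in (0, 1).
Newton–Raphson from ψ₁ = 0.5:
  ψ₁ = 0.500: g = 0.1199, g' = -1.077 → ψ₁ = 0.611
  ψ₁ = 0.611: g = -0.0012, g' = -1.114 → ψ₁ = 0.610
Converged at ψ₁ = 0.610.
Drum-1 compositions:
  propane: x = 0.259, y = 0.780
  diethyl ether: x = 0.567, y = 0.177
  n-pentane: x = 0.174, y = 0.043
Drum-2 feed = drum-1 vapor: z₂ = (0.7798, 0.1769, 0.0432).
Drum 2:
Material balance + equilibrium reduce to Σ zᵢ(Kᵢ−1)/(1+ψ₂(Kᵢ−1)) = 0.
g(0) = ΣzᵢKᵢ − 1 = 0.398 and g(1) = 1 − Σzᵢ/Kᵢ = -0.725, so a root lies in (0, 1).
Newton iteration, ψ₂⁰ = 0.35:
  ψ₂ = 0.350: g = 0.2044, g' = -0.570 → ψ₂ = 0.709
  ψ₂ = 0.709: g = -0.0597, g' = -1.064 → ψ₂ = 0.653
  ψ₂ = 0.653: g = -0.0047, g' = -0.906 → ψ₂ = 0.648
Converged at ψ₂ = 0.648.
  propane: x = 0.526, y = 0.918
  diethyl ether: x = 0.377, y = 0.068
  n-pentane: x = 0.097, y = 0.014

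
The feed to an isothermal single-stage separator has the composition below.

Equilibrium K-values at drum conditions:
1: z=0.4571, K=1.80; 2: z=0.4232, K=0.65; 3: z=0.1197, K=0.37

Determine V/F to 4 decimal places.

Rachford–Rice: g(V/F) = Σ zᵢ(Kᵢ−1)/(1+V/F(Kᵢ−1)) = 0.
Check two-phase: ΣzᵢKᵢ = 1.1421 > 1 and Σzᵢ/Kᵢ = 1.2285 > 1, so g(0) = 0.1421 > 0 and g(1) = -0.2285 < 0.
Newton–Raphson from V/F = 0.58:
  V/F = 0.5800: g = -0.05490, g' = -0.3361 → V/F = 0.4167
  V/F = 0.4167: g = -0.00140, g' = -0.3230 → V/F = 0.4123
Converged at V/F = 0.4123.

V/F = 0.4123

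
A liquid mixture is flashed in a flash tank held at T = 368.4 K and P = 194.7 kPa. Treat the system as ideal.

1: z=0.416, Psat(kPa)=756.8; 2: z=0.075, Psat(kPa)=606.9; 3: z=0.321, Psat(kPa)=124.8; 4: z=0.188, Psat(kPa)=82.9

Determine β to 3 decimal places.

β = 0.892

Raoult's law: Kᵢ = Pᵢˢᵃᵗ/P = Pᵢˢᵃᵗ/194.7.
  K_1 = 756.8/194.7 = 3.88701, K_2 = 606.9/194.7 = 3.11710, K_3 = 124.8/194.7 = 0.64099, K_4 = 82.9/194.7 = 0.42578
Let β = V/F and solve Σ zᵢ(Kᵢ−1)/(1+β(Kᵢ−1)) = 0.
g(0) = ΣzᵢKᵢ − 1 = 1.137 and g(1) = 1 − Σzᵢ/Kᵢ = -0.073, so a root lies in (0, 1).
Newton–Raphson from β = 0.5:
  β = 0.500: g = 0.2768, g' = -0.843 → β = 0.828
  β = 0.828: g = 0.0420, g' = -0.655 → β = 0.892
Converged at β = 0.892.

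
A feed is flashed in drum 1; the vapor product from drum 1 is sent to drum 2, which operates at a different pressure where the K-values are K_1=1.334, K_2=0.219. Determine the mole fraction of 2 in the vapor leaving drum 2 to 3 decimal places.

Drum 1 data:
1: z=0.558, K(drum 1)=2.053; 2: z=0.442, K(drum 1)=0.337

Drum 1:
Material balance + equilibrium reduce to Σ zᵢ(Kᵢ−1)/(1+ψ₁(Kᵢ−1)) = 0.
Check two-phase: ΣzᵢKᵢ = 1.295 > 1 and Σzᵢ/Kᵢ = 1.583 > 1, so g(0) = 0.295 > 0 and g(1) = -0.583 < 0.
Binary case is linear: z₁(K₁−1)(1+ψ₁(K₂−1)) + z₂(K₂−1)(1+ψ₁(K₁−1)) = 0
⇒ ψ₁ = [z₁(K₁−1)+z₂(K₂−1)] / [−(K₁−1)(K₂−1)] = 0.2945/0.6981 = 0.422
Drum-1 compositions:
  1: x = 0.386, y = 0.793
  2: x = 0.614, y = 0.207
Drum-2 feed = drum-1 vapor: z₂ = (0.7932, 0.2068).
Drum 2:
Newton iteration, ψ₂⁰ = 0.5:
  ψ₂ = 0.500: g = -0.0380, g' = -0.405 → ψ₂ = 0.406
  ψ₂ = 0.406: g = -0.0033, g' = -0.339 → ψ₂ = 0.397
  ψ₂ = 0.397: g = -0.0000, g' = -0.334 → ψ₂ = 0.396
Converged at ψ₂ = 0.396.
  1: x = 0.700, y = 0.934
  2: x = 0.300, y = 0.066

y_2 (drum 2) = 0.066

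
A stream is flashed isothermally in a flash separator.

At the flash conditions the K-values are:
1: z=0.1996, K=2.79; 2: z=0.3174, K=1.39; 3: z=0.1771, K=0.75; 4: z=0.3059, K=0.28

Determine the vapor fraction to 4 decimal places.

Let ψ = V/F and solve Σ zᵢ(Kᵢ−1)/(1+ψ(Kᵢ−1)) = 0.
Check two-phase: ΣzᵢKᵢ = 1.2165 > 1 and Σzᵢ/Kᵢ = 1.6285 > 1, so g(0) = 0.2165 > 0 and g(1) = -0.6285 < 0.
Newton iteration, ψ⁰ = 0.52:
  ψ = 0.5200: g = -0.11499, g' = -0.6247 → ψ = 0.3359
  ψ = 0.3359: g = -0.00629, g' = -0.5762 → ψ = 0.3250
Converged at ψ = 0.3250.

ψ = 0.3250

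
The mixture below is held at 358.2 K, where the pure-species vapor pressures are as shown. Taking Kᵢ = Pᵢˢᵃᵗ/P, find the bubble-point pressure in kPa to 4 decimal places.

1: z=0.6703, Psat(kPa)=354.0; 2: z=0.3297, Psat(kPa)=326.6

Pbub = 344.9662 kPa

At the bubble point ψ → 0, so ΣzᵢKᵢ = 1 with Kᵢ = Pᵢˢᵃᵗ/P ⇒ P = ΣzᵢPᵢˢᵃᵗ.
P = 0.6703·354.0 + 0.3297·326.6 = 344.9662 kPa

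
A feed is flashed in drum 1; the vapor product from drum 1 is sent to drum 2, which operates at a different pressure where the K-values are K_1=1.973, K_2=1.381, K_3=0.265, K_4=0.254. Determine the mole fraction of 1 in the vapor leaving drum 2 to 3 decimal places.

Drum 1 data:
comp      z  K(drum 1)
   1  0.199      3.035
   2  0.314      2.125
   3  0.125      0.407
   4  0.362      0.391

Drum 1:
Let ψ₁ = V/F and solve Σ zᵢ(Kᵢ−1)/(1+ψ₁(Kᵢ−1)) = 0.
Feasibility: ΣzᵢKᵢ = 1.464, Σzᵢ/Kᵢ = 1.446 — both > 1, two phases present.
Iterate (Newton) starting at ψ₁ = 0.61:
  ψ₁ = 0.610: g = -0.0767, g' = -0.752 → ψ₁ = 0.508
  ψ₁ = 0.508: g = -0.0013, g' = -0.732 → ψ₁ = 0.506
Converged at ψ₁ = 0.506.
Drum-1 compositions:
  1: x = 0.098, y = 0.298
  2: x = 0.200, y = 0.425
  3: x = 0.179, y = 0.073
  4: x = 0.523, y = 0.205
Drum-2 feed = drum-1 vapor: z₂ = (0.2975, 0.4252, 0.0727, 0.2046).
Drum 2:
Iterate (Newton) starting at ψ₂ = 0.45:
  ψ₂ = 0.450: g = 0.0300, g' = -0.527 → ψ₂ = 0.507
  ψ₂ = 0.507: g = -0.0010, g' = -0.564 → ψ₂ = 0.505
Converged at ψ₂ = 0.505.
  1: x = 0.199, y = 0.394
  2: x = 0.357, y = 0.492
  3: x = 0.116, y = 0.031
  4: x = 0.328, y = 0.083

y_1 (drum 2) = 0.394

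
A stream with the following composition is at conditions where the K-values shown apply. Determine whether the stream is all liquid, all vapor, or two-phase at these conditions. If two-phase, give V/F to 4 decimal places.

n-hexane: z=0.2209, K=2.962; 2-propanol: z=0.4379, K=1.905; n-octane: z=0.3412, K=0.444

two-phase, V/F = 0.8928

ΣzᵢKᵢ = 1.6400; Σzᵢ/Kᵢ = 1.0729.
Both exceed 1, so a two-phase solution exists.
Iterate (Newton) starting at ψ = 0.32:
  ψ = 0.3200: g = 0.34279, g' = -0.6926 → ψ = 0.8149
  ψ = 0.8149: g = 0.04799, g' = -0.5973 → ψ = 0.8952
  ψ = 0.8952: g = -0.00156, g' = -0.6395 → ψ = 0.8928
Converged at ψ = 0.8928.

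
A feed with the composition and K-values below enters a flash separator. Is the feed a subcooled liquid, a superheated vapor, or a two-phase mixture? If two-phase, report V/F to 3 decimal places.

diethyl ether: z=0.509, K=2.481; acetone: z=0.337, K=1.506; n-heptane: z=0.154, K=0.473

superheated vapor

ΣzᵢKᵢ = 1.843; Σzᵢ/Kᵢ = 0.755.
Since Σzᵢ/Kᵢ < 1 the mixture is above its dew point — single vapor phase.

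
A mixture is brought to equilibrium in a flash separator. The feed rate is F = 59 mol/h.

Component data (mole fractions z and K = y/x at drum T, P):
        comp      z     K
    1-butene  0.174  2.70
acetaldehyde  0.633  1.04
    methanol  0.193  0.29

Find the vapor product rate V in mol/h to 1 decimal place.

V = 25.1 mol/h

Material balance + equilibrium reduce to Σ zᵢ(Kᵢ−1)/(1+ψ(Kᵢ−1)) = 0.
Check two-phase: ΣzᵢKᵢ = 1.184 > 1 and Σzᵢ/Kᵢ = 1.339 > 1, so g(0) = 0.184 > 0 and g(1) = -0.339 < 0.
Iterate (Newton) starting at ψ = 0.5:
  ψ = 0.500: g = -0.0277, g' = -0.382 → ψ = 0.427
  ψ = 0.427: g = -0.0005, g' = -0.370 → ψ = 0.426
Converged at ψ = 0.426.
Then V = ψ·F = 0.4260·59 = 25.1 mol/h and L = F − V = 33.9 mol/h.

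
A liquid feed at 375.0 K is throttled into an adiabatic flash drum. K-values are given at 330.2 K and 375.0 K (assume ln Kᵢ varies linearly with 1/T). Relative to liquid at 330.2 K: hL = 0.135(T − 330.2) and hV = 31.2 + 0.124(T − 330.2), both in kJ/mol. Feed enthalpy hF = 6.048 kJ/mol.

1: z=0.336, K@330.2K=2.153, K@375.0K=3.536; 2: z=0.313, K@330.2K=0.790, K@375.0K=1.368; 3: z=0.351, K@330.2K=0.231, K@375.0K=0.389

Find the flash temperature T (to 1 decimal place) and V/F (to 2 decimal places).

T = 335.1 K, V/F = 0.17

Adiabatic flash: solve Rachford–Rice at each trial T, then check hF = ψ·hV(T) + (1−ψ)·hL(T).
  T = 330.2 K: K = (2.153, 0.790, 0.231), RR gives ψ = 0.080, H_out = 2.507 kJ/mol
  T = 375.0 K: K = (3.536, 1.368, 0.389), RR gives ψ = 0.733, H_out = 28.571 kJ/mol
  T = 352.6 K: K = (2.803, 1.058, 0.305), RR gives ψ = 0.446, H_out = 16.818 kJ/mol
  T = 341.4 K: K = (2.467, 0.919, 0.267), RR gives ψ = 0.279, H_out = 10.184 kJ/mol
  T = 335.8 K: K = (2.307, 0.853, 0.248), RR gives ψ = 0.185, H_out = 6.517 kJ/mol
  T = 333.0 K: K = (2.230, 0.821, 0.240), RR gives ψ = 0.134, H_out = 4.562 kJ/mol
  T = 334.4 K: K = (2.268, 0.837, 0.244), RR gives ψ = 0.160, H_out = 5.551 kJ/mol
Linear interpolation between T = 334.4 (H_out = 5.551) and T = 335.8 (H_out = 6.517) on hF = 6.048 gives T ≈ 335.1 K, at which ψ = 0.17.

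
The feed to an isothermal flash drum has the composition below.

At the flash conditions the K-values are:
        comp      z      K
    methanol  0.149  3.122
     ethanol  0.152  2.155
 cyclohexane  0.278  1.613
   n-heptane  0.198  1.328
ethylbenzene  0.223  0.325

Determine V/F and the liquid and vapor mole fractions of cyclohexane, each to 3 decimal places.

V/F = 0.864, x_cyclohexane = 0.182, y_cyclohexane = 0.293

Material balance + equilibrium reduce to Σ zᵢ(Kᵢ−1)/(1+V/F(Kᵢ−1)) = 0.
g(0) = ΣzᵢKᵢ − 1 = 0.577 and g(1) = 1 − Σzᵢ/Kᵢ = -0.126, so a root lies in (0, 1).
Newton iteration, V/F⁰ = 0.5:
  V/F = 0.500: g = 0.2237, g' = -0.548 → V/F = 0.908
  V/F = 0.908: g = -0.0359, g' = -0.861 → V/F = 0.867
  V/F = 0.867: g = -0.0017, g' = -0.781 → V/F = 0.864
Converged at V/F = 0.864.
Compositions from xᵢ = zᵢ/(1+V/F(Kᵢ−1)), yᵢ = Kᵢxᵢ:
  methanol: x = 0.053, y = 0.164
  ethanol: x = 0.076, y = 0.164
  cyclohexane: x = 0.182, y = 0.293
  n-heptane: x = 0.154, y = 0.205
  ethylbenzene: x = 0.535, y = 0.174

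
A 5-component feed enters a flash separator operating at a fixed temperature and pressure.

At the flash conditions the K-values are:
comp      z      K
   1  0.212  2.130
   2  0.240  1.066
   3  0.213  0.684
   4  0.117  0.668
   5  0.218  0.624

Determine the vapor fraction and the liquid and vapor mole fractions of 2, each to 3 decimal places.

ψ = 0.236, x_2 = 0.236, y_2 = 0.252

Newton iteration, ψ⁰ = 0.5:
  ψ = 0.500: g = -0.0591, g' = -0.207 → ψ = 0.214
  ψ = 0.214: g = 0.0053, g' = -0.252 → ψ = 0.235
  ψ = 0.235: g = 0.0001, g' = -0.247 → ψ = 0.236
Converged at ψ = 0.236.
Compositions from xᵢ = zᵢ/(1+ψ(Kᵢ−1)), yᵢ = Kᵢxᵢ:
  1: x = 0.167, y = 0.357
  2: x = 0.236, y = 0.252
  3: x = 0.230, y = 0.157
  4: x = 0.127, y = 0.085
  5: x = 0.239, y = 0.149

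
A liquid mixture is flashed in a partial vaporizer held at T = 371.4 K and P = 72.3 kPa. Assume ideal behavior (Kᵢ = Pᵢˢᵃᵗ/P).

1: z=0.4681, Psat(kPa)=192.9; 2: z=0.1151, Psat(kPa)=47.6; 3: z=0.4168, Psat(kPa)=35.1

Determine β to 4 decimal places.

Raoult's law: Kᵢ = Pᵢˢᵃᵗ/P = Pᵢˢᵃᵗ/72.3.
  K_1 = 192.9/72.3 = 2.668050, K_2 = 47.6/72.3 = 0.658368, K_3 = 35.1/72.3 = 0.485477
Material balance + equilibrium reduce to Σ zᵢ(Kᵢ−1)/(1+β(Kᵢ−1)) = 0.
g(0) = ΣzᵢKᵢ − 1 = 0.5270 and g(1) = 1 − Σzᵢ/Kᵢ = -0.2088, so a root lies in (0, 1).
Iterate (Newton) starting at β = 0.41:
  β = 0.4100: g = 0.14618, g' = -0.6547 → β = 0.6333
  β = 0.6333: g = 0.01144, g' = -0.5727 → β = 0.6532
  β = 0.6532: g = 0.00002, g' = -0.5709 → β = 0.6533
Converged at β = 0.6533.

β = 0.6533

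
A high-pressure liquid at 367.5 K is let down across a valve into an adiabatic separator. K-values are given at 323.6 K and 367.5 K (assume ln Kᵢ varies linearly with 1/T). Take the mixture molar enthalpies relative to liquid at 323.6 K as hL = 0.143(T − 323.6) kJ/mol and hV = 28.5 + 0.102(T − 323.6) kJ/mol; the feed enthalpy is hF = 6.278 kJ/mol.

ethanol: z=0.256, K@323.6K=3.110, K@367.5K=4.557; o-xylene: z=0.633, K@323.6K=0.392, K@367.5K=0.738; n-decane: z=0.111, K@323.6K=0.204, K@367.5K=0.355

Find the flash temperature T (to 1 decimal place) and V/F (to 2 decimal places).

Adiabatic flash: solve Rachford–Rice at each trial T, then check hF = ψ·hV(T) + (1−ψ)·hL(T).
  T = 323.6 K: K = (3.110, 0.392, 0.204), RR gives ψ = 0.050, H_out = 1.417 kJ/mol
  T = 367.5 K: K = (4.557, 0.738, 0.355), RR gives ψ = 0.556, H_out = 21.126 kJ/mol
  T = 345.6 K: K = (3.812, 0.549, 0.274), RR gives ψ = 0.253, H_out = 10.123 kJ/mol
  T = 334.6 K: K = (3.455, 0.467, 0.238), RR gives ψ = 0.147, H_out = 5.698 kJ/mol
  T = 340.1 K: K = (3.632, 0.507, 0.255), RR gives ψ = 0.198, H_out = 7.871 kJ/mol
  T = 337.4 K: K = (3.545, 0.487, 0.247), RR gives ψ = 0.173, H_out = 6.797 kJ/mol
  T = 336.0 K: K = (3.500, 0.477, 0.242), RR gives ψ = 0.160, H_out = 6.246 kJ/mol
Linear interpolation between T = 336.0 (H_out = 6.246) and T = 337.4 (H_out = 6.797) on hF = 6.278 gives T ≈ 336.1 K, at which ψ = 0.16.

T = 336.1 K, V/F = 0.16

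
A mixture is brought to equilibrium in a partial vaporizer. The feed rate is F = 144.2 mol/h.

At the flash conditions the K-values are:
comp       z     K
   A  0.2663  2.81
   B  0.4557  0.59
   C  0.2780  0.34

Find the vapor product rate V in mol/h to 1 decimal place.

V = 17.3 mol/h

Rachford–Rice: g(ψ) = Σ zᵢ(Kᵢ−1)/(1+ψ(Kᵢ−1)) = 0.
Check two-phase: ΣzᵢKᵢ = 1.1117 > 1 and Σzᵢ/Kᵢ = 1.6848 > 1, so g(0) = 0.1117 > 0 and g(1) = -0.6848 < 0.
Newton–Raphson from ψ = 0.5:
  ψ = 0.5000: g = -0.25585, g' = -0.6314 → ψ = 0.0948
  ψ = 0.0948: g = 0.02131, g' = -0.8564 → ψ = 0.1197
  ψ = 0.1197: g = 0.00050, g' = -0.8169 → ψ = 0.1203
Converged at ψ = 0.1203.
Then V = ψ·F = 0.1203·144.2 = 17.3 mol/h and L = F − V = 126.9 mol/h.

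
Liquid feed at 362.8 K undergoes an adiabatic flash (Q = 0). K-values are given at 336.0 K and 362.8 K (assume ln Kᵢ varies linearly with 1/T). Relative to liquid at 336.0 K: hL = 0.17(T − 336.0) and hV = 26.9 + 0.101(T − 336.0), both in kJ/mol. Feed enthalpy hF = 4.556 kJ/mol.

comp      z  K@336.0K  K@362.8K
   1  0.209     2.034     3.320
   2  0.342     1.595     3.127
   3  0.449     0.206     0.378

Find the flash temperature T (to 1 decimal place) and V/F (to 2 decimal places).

T = 337.7 K, V/F = 0.16

Adiabatic flash: solve Rachford–Rice at each trial T, then check hF = ψ·hV(T) + (1−ψ)·hL(T).
  T = 336.0 K: K = (2.034, 1.595, 0.206), RR gives ψ = 0.101, H_out = 2.719 kJ/mol
  T = 362.8 K: K = (3.320, 3.127, 0.378), RR gives ψ = 0.682, H_out = 21.630 kJ/mol
  T = 349.4 K: K = (2.623, 2.262, 0.282), RR gives ψ = 0.445, H_out = 13.836 kJ/mol
  T = 342.7 K: K = (2.316, 1.906, 0.242), RR gives ψ = 0.300, H_out = 9.077 kJ/mol
  T = 339.4 K: K = (2.174, 1.747, 0.224), RR gives ψ = 0.212, H_out = 6.226 kJ/mol
  T = 337.7 K: K = (2.103, 1.670, 0.215), RR gives ψ = 0.159, H_out = 4.559 kJ/mol
Linear interpolation between T = 336.0 (H_out = 2.719) and T = 337.7 (H_out = 4.559) on hF = 4.556 gives T ≈ 337.7 K, at which ψ = 0.16.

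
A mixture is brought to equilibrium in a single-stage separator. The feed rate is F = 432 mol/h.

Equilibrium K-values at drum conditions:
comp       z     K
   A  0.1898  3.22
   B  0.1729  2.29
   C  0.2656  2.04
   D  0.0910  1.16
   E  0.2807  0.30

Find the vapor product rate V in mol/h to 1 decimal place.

V = 336.1 mol/h

Rachford–Rice: g(β) = Σ zᵢ(Kᵢ−1)/(1+β(Kᵢ−1)) = 0.
Check two-phase: ΣzᵢKᵢ = 1.7387 > 1 and Σzᵢ/Kᵢ = 1.2788 > 1, so g(0) = 0.7387 > 0 and g(1) = -0.2788 < 0.
Newton–Raphson from β = 0.42:
  β = 0.4200: g = 0.29029, g' = -0.7887 → β = 0.7881
  β = 0.7881: g = -0.00966, g' = -0.9673 → β = 0.7781
  β = 0.7781: g = -0.00009, g' = -0.9504 → β = 0.7780
Converged at β = 0.7780.
Then V = β·F = 0.7780·432 = 336.1 mol/h and L = F − V = 95.9 mol/h.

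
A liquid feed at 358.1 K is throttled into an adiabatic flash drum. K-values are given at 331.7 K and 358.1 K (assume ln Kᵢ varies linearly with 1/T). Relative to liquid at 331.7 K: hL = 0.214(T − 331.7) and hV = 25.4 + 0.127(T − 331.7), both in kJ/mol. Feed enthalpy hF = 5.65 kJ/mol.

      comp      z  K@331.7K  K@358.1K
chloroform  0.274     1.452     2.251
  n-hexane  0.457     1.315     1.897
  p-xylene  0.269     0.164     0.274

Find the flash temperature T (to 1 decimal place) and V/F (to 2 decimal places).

Adiabatic flash: solve Rachford–Rice at each trial T, then check hF = ψ·hV(T) + (1−ψ)·hL(T).
  T = 331.7 K: K = (1.452, 1.315, 0.164), RR gives ψ = 0.139, H_out = 3.530 kJ/mol
  T = 358.1 K: K = (2.251, 1.897, 0.274), RR gives ψ = 0.743, H_out = 22.806 kJ/mol
  T = 344.9 K: K = (1.823, 1.591, 0.214), RR gives ψ = 0.530, H_out = 15.686 kJ/mol
  T = 338.3 K: K = (1.631, 1.449, 0.188), RR gives ψ = 0.377, H_out = 10.781 kJ/mol
  T = 335.0 K: K = (1.540, 1.381, 0.176), RR gives ψ = 0.274, H_out = 7.588 kJ/mol
  T = 333.4 K: K = (1.497, 1.349, 0.170), RR gives ψ = 0.213, H_out = 5.755 kJ/mol
Linear interpolation between T = 331.7 (H_out = 3.530) and T = 333.4 (H_out = 5.755) on hF = 5.65 gives T ≈ 333.3 K, at which ψ = 0.21.

T = 333.3 K, V/F = 0.21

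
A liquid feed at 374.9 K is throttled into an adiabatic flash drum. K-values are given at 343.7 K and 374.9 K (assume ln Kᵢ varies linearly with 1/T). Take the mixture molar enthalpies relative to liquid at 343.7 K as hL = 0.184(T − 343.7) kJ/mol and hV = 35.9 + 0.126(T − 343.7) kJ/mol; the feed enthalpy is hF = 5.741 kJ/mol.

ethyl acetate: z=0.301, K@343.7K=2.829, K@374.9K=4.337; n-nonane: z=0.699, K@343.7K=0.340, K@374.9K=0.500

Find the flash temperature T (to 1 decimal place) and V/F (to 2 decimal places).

Adiabatic flash: solve Rachford–Rice at each trial T, then check hF = ψ·hV(T) + (1−ψ)·hL(T).
  T = 343.7 K: K = (2.829, 0.340), RR gives ψ = 0.074, H_out = 2.652 kJ/mol
  T = 374.9 K: K = (4.337, 0.500), RR gives ψ = 0.393, H_out = 19.122 kJ/mol
  T = 359.3 K: K = (3.535, 0.416), RR gives ψ = 0.240, H_out = 11.252 kJ/mol
  T = 351.5 K: K = (3.170, 0.377), RR gives ψ = 0.161, H_out = 7.140 kJ/mol
  T = 347.6 K: K = (2.997, 0.358), RR gives ψ = 0.119, H_out = 4.959 kJ/mol
  T = 349.6 K: K = (3.085, 0.368), RR gives ψ = 0.141, H_out = 6.091 kJ/mol
Linear interpolation between T = 347.6 (H_out = 4.959) and T = 349.6 (H_out = 6.091) on hF = 5.741 gives T ≈ 349.0 K, at which ψ = 0.13.

T = 349.0 K, V/F = 0.13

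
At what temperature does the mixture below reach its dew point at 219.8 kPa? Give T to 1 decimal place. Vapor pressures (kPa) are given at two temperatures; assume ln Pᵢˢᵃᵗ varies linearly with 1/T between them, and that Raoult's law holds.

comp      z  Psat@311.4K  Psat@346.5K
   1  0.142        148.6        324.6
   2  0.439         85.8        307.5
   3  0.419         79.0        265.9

T = 337.6 K

Dew-point temperature: Σzᵢ·P/Pᵢˢᵃᵗ(T) = 1. Interpolate ln Pᵢˢᵃᵗ = aᵢ + bᵢ/T.
  T = 311.4 K: ΣzᵢP/Pᵢˢᵃᵗ = 2.5004
  T = 346.5 K: ΣzᵢP/Pᵢˢᵃᵗ = 0.7563
  T = 328.9 K: ΣzᵢP/Pᵢˢᵃᵗ = 1.3308
  T = 337.7 K: ΣzᵢP/Pᵢˢᵃᵗ = 0.9952
  T = 333.3 K: ΣzᵢP/Pᵢˢᵃᵗ = 1.1485
  T = 335.5 K: ΣzᵢP/Pᵢˢᵃᵗ = 1.0686
Interpolating between 335.5 K and 337.7 K gives T ≈ 337.6 K.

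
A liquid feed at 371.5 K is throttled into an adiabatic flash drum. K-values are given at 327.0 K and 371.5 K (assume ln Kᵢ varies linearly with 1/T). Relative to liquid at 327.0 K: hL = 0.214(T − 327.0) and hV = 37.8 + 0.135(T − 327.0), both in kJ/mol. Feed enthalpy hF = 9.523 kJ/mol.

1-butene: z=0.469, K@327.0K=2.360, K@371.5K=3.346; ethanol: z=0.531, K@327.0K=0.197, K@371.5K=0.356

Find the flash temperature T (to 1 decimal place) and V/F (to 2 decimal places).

Adiabatic flash: solve Rachford–Rice at each trial T, then check hF = ψ·hV(T) + (1−ψ)·hL(T).
  T = 327.0 K: K = (2.360, 0.197), RR gives ψ = 0.194, H_out = 7.319 kJ/mol
  T = 371.5 K: K = (3.346, 0.356), RR gives ψ = 0.502, H_out = 26.731 kJ/mol
  T = 349.2 K: K = (2.840, 0.270), RR gives ψ = 0.354, H_out = 17.499 kJ/mol
  T = 338.1 K: K = (2.597, 0.232), RR gives ψ = 0.278, H_out = 12.637 kJ/mol
  T = 332.6 K: K = (2.479, 0.214), RR gives ψ = 0.238, H_out = 10.077 kJ/mol
  T = 329.8 K: K = (2.419, 0.205), RR gives ψ = 0.216, H_out = 8.720 kJ/mol
  T = 331.2 K: K = (2.449, 0.210), RR gives ψ = 0.227, H_out = 9.403 kJ/mol
Linear interpolation between T = 331.2 (H_out = 9.403) and T = 332.6 (H_out = 10.077) on hF = 9.523 gives T ≈ 331.4 K, at which ψ = 0.23.

T = 331.4 K, V/F = 0.23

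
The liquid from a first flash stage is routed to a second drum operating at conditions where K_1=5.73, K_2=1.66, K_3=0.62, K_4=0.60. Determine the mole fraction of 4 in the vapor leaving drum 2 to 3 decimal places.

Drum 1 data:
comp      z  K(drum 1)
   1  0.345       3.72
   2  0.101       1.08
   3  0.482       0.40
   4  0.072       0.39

y_4 (drum 2) = 0.068

Drum 1:
Newton–Raphson from ψ₁ = 0.44:
  ψ₁ = 0.440: g = -0.0180, g' = -0.900 → ψ₁ = 0.420
Converged at ψ₁ = 0.420.
Drum-1 compositions:
  1: x = 0.161, y = 0.599
  2: x = 0.098, y = 0.106
  3: x = 0.644, y = 0.258
  4: x = 0.097, y = 0.038
Drum-2 feed = drum-1 liquid: z₂ = (0.1610, 0.0977, 0.6445, 0.0968).
Drum 2:
Newton–Raphson from ψ₂ = 0.5:
  ψ₂ = 0.500: g = -0.0760, g' = -0.508 → ψ₂ = 0.351
  ψ₂ = 0.351: g = 0.0113, g' = -0.683 → ψ₂ = 0.367
Converged at ψ₂ = 0.367.
  1: x = 0.059, y = 0.337
  2: x = 0.079, y = 0.131
  3: x = 0.749, y = 0.464
  4: x = 0.113, y = 0.068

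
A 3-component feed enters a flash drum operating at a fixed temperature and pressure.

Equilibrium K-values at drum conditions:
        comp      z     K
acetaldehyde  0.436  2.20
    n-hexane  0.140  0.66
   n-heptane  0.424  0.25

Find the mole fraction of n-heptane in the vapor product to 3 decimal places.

Let ψ = V/F and solve Σ zᵢ(Kᵢ−1)/(1+ψ(Kᵢ−1)) = 0.
Feasibility: ΣzᵢKᵢ = 1.158, Σzᵢ/Kᵢ = 2.106 — both > 1, two phases present.
Newton–Raphson from ψ = 0.5:
  ψ = 0.500: g = -0.2391, g' = -0.879 → ψ = 0.228
  ψ = 0.228: g = -0.0244, g' = -0.753 → ψ = 0.196
Converged at ψ = 0.196.
Compositions from xᵢ = zᵢ/(1+ψ(Kᵢ−1)), yᵢ = Kᵢxᵢ:
  acetaldehyde: x = 0.353, y = 0.777
  n-hexane: x = 0.150, y = 0.099
  n-heptane: x = 0.497, y = 0.124

y_n-heptane = 0.124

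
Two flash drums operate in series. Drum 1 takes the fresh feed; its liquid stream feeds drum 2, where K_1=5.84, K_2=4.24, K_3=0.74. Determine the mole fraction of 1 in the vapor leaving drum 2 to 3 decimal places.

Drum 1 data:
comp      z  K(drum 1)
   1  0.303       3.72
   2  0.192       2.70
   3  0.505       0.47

y_1 (drum 2) = 0.169

Drum 1:
Material balance + equilibrium reduce to Σ zᵢ(Kᵢ−1)/(1+ψ₁(Kᵢ−1)) = 0.
Check two-phase: ΣzᵢKᵢ = 1.883 > 1 and Σzᵢ/Kᵢ = 1.227 > 1, so g(0) = 0.883 > 0 and g(1) = -0.227 < 0.
Newton iteration, ψ₁⁰ = 0.39:
  ψ₁ = 0.390: g = 0.2588, g' = -0.954 → ψ₁ = 0.661
  ψ₁ = 0.661: g = 0.0360, g' = -0.745 → ψ₁ = 0.710
Converged at ψ₁ = 0.710.
Drum-1 compositions:
  1: x = 0.103, y = 0.385
  2: x = 0.087, y = 0.235
  3: x = 0.810, y = 0.381
Drum-2 feed = drum-1 liquid: z₂ = (0.1034, 0.0870, 0.8096).
Drum 2:
Rachford–Rice: g(ψ₂) = Σ zᵢ(Kᵢ−1)/(1+ψ₂(Kᵢ−1)) = 0.
g(0) = ΣzᵢKᵢ − 1 = 0.572 and g(1) = 1 − Σzᵢ/Kᵢ = -0.132, so a root lies in (0, 1).
Newton–Raphson from ψ₂ = 0.5:
  ψ₂ = 0.500: g = 0.0119, g' = -0.412 → ψ₂ = 0.529
  ψ₂ = 0.529: g = 0.0004, g' = -0.389 → ψ₂ = 0.530
Converged at ψ₂ = 0.530.
  1: x = 0.029, y = 0.169
  2: x = 0.032, y = 0.136
  3: x = 0.939, y = 0.695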